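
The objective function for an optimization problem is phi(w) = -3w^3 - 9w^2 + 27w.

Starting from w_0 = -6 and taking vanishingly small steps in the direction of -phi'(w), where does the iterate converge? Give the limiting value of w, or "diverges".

-3

phi'(w) = -9(w - 1)(w + 3), so phi'(-6) = -189.
Gradient descent moves in the -phi' direction, i.e. w is increasing.
The nearest critical point in that direction is w = -3, where phi'' = 36 > 0 (a local minimum). The iterate converges there.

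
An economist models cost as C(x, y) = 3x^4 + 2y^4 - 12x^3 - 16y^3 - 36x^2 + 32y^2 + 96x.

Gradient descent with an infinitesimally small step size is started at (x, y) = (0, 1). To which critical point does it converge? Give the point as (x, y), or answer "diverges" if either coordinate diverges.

(-2, 0)

C is separable, so gradient descent decouples: x follows -∂C/∂x, y follows -∂C/∂y.
∂C/∂x = 12(x - 4)(x - 1)(x + 2); at x=0 this is 96, so x decreases.
∂C/∂y = 8y(y - 4)(y - 2); at y=1 this is 24, so y decreases.
x converges to its nearest critical value -2 (a local min of the x-part); y converges to 0. The iterate converges to (-2, 0).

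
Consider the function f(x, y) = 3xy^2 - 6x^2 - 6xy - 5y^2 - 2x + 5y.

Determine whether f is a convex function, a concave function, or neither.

neither

The term 3xy^2 is cubic, so the Hessian is not constant.
∂²f/∂y² = 6x - 10, which takes both signs as x varies (negative for sufficiently negative x). A diagonal entry of the Hessian changing sign means the Hessian is neither positive- nor negative-semidefinite on all of R^2.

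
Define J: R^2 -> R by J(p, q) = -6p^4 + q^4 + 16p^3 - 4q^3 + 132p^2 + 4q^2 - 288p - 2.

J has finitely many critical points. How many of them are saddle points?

5

J separates as a function of p plus a function of q, so ∇J=0 decouples.
∂J/∂p = -24(p - 4)(p - 1)(p + 3) = 0 at p ∈ {-3, 1, 4}; ∂J/∂q = 4q(q - 2)(q - 1) = 0 at q ∈ {0, 1, 2}.
The Hessian is diagonal: diag(J_pp, J_qq). Second derivatives: J_pp(-3)=-672, J_pp(1)=288, J_pp(4)=-504; J_qq(0)=8, J_qq(1)=-4, J_qq(2)=8.
Saddle points occur where the two diagonal entries have opposite signs: (-3, 0), (-3, 2), (1, 1), (4, 0), (4, 2). Count: 5.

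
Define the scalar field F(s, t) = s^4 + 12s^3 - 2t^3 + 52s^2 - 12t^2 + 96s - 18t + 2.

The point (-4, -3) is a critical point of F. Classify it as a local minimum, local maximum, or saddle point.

local minimum

The mixed partial ∂²F/∂s∂t is 0, so the Hessian at any point is diag(F_ss, F_tt) = diag(4(3s^2 + 18s + 26), -12(t + 2)).
At (-4, -3): H = diag(8, 12).
Both eigenvalues are positive, so H is positive definite: a local minimum.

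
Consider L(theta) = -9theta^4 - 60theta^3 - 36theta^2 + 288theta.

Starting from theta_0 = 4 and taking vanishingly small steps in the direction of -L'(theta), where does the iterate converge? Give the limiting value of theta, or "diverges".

L'(theta) = -36(theta - 1)(theta + 2)(theta + 4), so L'(4) = -5184.
Gradient descent moves in the -L' direction, i.e. theta is increasing.
There is no critical point above theta=4, and L' keeps the same sign, so the iterate runs off to +∞.

diverges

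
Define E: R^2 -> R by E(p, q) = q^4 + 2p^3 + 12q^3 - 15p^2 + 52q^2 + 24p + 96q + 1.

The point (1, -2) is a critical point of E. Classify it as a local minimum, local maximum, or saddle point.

The mixed partial ∂²E/∂p∂q is 0, so the Hessian at any point is diag(E_pp, E_qq) = diag(6(2p - 5), 4(3q^2 + 18q + 26)).
At (1, -2): H = diag(-18, 8).
The eigenvalues have opposite signs, so H is indefinite: a saddle point.

saddle point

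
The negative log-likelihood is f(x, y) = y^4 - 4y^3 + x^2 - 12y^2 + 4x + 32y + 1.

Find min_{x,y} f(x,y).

f(x,y) separates as P(x) + Q(y) + 1, so its minimum is min P + min Q + 1.
P'(x) = 2x + 4 vanishes at x ∈ {-2}; Q'(y) = 4(y - 4)(y - 1)(y + 2) vanishes at y ∈ {-2, 1, 4}.
Local minima of P (where P''>0): P(-2)=-4. Local minima of Q: Q(-2)=-64, Q(4)=-64.
So the global minimum of f is P(-2) + Q(-2) + 1 = -4 − 64 + 1 = -67, attained at (-2, -2).

-67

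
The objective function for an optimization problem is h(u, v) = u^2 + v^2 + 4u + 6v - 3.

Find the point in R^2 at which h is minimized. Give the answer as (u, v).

h(u,v) separates as P(u) + Q(v) − 3, so its minimum is min P + min Q − 3.
P'(u) = 2u + 4 vanishes at u ∈ {-2}; Q'(v) = 2v + 6 vanishes at v ∈ {-3}.
Local minima of P (where P''>0): P(-2)=-4. Local minima of Q: Q(-3)=-9.
So the global minimum of h is P(-2) + Q(-3) − 3 = -4 − 9 − 3 = -16, attained at (-2, -3).

(-2, -3)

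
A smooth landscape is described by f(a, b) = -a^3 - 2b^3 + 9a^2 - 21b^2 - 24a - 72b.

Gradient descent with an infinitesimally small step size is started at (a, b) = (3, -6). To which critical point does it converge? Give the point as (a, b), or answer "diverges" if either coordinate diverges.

(2, -4)

f is separable, so gradient descent decouples: a follows -∂f/∂a, b follows -∂f/∂b.
∂f/∂a = -3(a - 4)(a - 2); at a=3 this is 3, so a decreases.
∂f/∂b = -6(b + 3)(b + 4); at b=-6 this is -36, so b increases.
a converges to its nearest critical value 2 (a local min of the a-part); b converges to -4. The iterate converges to (2, -4).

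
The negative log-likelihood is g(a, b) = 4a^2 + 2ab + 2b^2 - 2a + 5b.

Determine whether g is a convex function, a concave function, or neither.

convex

g is quadratic, so its Hessian is the constant matrix H = [[8, 2], [2, 4]].
det(H) = 28, tr(H) = 12.
det(H) > 0 and tr(H) > 0, so H is positive definite everywhere: convex.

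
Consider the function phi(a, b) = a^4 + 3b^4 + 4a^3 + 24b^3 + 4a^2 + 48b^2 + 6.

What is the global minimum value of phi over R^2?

6

phi(a,b) separates as P(a) + Q(b) + 6, so its minimum is min P + min Q + 6.
P'(a) = 4a(a + 1)(a + 2) vanishes at a ∈ {-2, -1, 0}; Q'(b) = 12b(b + 2)(b + 4) vanishes at b ∈ {-4, -2, 0}.
Local minima of P (where P''>0): P(-2)=0, P(0)=0. Local minima of Q: Q(-4)=0, Q(0)=0.
So the global minimum of phi is P(-2) + Q(-4) + 6 = 0 + 0 + 6 = 6, attained at (-2, -4).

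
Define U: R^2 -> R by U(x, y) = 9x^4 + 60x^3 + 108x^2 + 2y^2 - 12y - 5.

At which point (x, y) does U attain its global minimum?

U(x,y) separates as P(x) + Q(y) − 5, so its minimum is min P + min Q − 5.
P'(x) = 36x(x + 2)(x + 3) vanishes at x ∈ {-3, -2, 0}; Q'(y) = 4y - 12 vanishes at y ∈ {3}.
Local minima of P (where P''>0): P(-3)=81, P(0)=0. Local minima of Q: Q(3)=-18.
So the global minimum of U is P(0) + Q(3) − 5 = 0 − 18 − 5 = -23, attained at (0, 3).

(0, 3)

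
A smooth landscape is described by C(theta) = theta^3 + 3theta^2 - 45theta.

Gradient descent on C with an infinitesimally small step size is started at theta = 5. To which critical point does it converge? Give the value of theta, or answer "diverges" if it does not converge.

3

C'(theta) = 3(theta - 3)(theta + 5), so C'(5) = 60.
Gradient descent moves in the -C' direction, i.e. theta is decreasing.
The nearest critical point in that direction is theta = 3, where C'' = 24 > 0 (a local minimum). The iterate converges there.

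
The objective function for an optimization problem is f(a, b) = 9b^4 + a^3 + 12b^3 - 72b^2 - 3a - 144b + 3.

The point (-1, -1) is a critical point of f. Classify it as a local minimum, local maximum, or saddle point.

local maximum

The mixed partial ∂²f/∂a∂b is 0, so the Hessian at any point is diag(f_aa, f_bb) = diag(6a, 36(3b^2 + 2b - 4)).
At (-1, -1): H = diag(-6, -108).
Both eigenvalues are negative, so H is negative definite: a local maximum.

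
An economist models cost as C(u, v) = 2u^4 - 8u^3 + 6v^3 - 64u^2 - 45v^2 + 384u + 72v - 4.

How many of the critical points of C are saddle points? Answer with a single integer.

C separates as a function of u plus a function of v, so ∇C=0 decouples.
∂C/∂u = 8(u - 4)(u - 3)(u + 4) = 0 at u ∈ {-4, 3, 4}; ∂C/∂v = 18(v - 4)(v - 1) = 0 at v ∈ {1, 4}.
The Hessian is diagonal: diag(C_uu, C_vv). Second derivatives: C_uu(-4)=448, C_uu(3)=-56, C_uu(4)=64; C_vv(1)=-54, C_vv(4)=54.
Saddle points occur where the two diagonal entries have opposite signs: (-4, 1), (3, 4), (4, 1). Count: 3.

3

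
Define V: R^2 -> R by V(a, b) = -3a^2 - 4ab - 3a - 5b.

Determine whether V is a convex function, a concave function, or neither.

V is quadratic, so its Hessian is the constant matrix H = [[-6, -4], [-4, 0]].
det(H) = -16, tr(H) = -6.
det(H) < 0, so H is indefinite: neither convex nor concave.

neither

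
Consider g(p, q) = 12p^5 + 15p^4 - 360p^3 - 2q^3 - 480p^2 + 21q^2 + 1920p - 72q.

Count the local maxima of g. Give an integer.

g separates as a function of p plus a function of q, so ∇g=0 decouples.
∂g/∂p = 60(p - 4)(p - 1)(p + 2)(p + 4) = 0 at p ∈ {-4, -2, 1, 4}; ∂g/∂q = -6(q - 4)(q - 3) = 0 at q ∈ {3, 4}.
The Hessian is diagonal: diag(g_pp, g_qq). Second derivatives: g_pp(-4)=-4800, g_pp(-2)=2160, g_pp(1)=-2700, g_pp(4)=8640; g_qq(3)=6, g_qq(4)=-6.
Local maxima occur where both diagonal entries negative: (-4, 4), (1, 4). Count: 2.

2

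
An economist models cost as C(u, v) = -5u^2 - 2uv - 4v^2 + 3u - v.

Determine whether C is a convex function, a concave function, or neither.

concave

C is quadratic, so its Hessian is the constant matrix H = [[-10, -2], [-2, -8]].
det(H) = 76, tr(H) = -18.
det(H) > 0 and tr(H) < 0, so H is negative definite everywhere: concave.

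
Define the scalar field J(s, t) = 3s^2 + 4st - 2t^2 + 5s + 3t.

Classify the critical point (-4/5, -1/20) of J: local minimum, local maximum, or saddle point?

saddle point

The Hessian of J is constant: H = [[6, 4], [4, -4]].
det(H) = 6·(-4) − 4² = -40.
Since det(H) < 0, H is indefinite and the critical point is a saddle point.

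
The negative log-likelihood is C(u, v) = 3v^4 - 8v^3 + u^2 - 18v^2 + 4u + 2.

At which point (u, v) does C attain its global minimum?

(-2, 3)

C(u,v) separates as P(u) + Q(v) + 2, so its minimum is min P + min Q + 2.
P'(u) = 2u + 4 vanishes at u ∈ {-2}; Q'(v) = 12v(v - 3)(v + 1) vanishes at v ∈ {-1, 0, 3}.
Local minima of P (where P''>0): P(-2)=-4. Local minima of Q: Q(-1)=-7, Q(3)=-135.
So the global minimum of C is P(-2) + Q(3) + 2 = -4 − 135 + 2 = -137, attained at (-2, 3).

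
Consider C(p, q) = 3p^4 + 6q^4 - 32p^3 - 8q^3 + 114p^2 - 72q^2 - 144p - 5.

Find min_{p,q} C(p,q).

-442

C(p,q) separates as A(p) + B(q) − 5, so its minimum is min A + min B − 5.
A'(p) = 12(p - 4)(p - 3)(p - 1) vanishes at p ∈ {1, 3, 4}; B'(q) = 24q(q - 3)(q + 2) vanishes at q ∈ {-2, 0, 3}.
Local minima of A (where A''>0): A(1)=-59, A(4)=-32. Local minima of B: B(-2)=-128, B(3)=-378.
So the global minimum of C is A(1) + B(3) − 5 = -59 − 378 − 5 = -442, attained at (1, 3).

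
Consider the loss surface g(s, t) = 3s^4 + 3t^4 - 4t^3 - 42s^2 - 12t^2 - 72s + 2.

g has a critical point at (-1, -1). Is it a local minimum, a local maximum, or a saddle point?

The mixed partial ∂²g/∂s∂t is 0, so the Hessian at any point is diag(g_ss, g_tt) = diag(12(3s^2 - 7), 12(3t^2 - 2t - 2)).
At (-1, -1): H = diag(-48, 36).
The eigenvalues have opposite signs, so H is indefinite: a saddle point.

saddle point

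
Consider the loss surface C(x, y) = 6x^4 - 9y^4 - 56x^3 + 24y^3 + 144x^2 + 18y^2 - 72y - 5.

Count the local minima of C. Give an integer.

2

C separates as a function of x plus a function of y, so ∇C=0 decouples.
∂C/∂x = 24x(x - 4)(x - 3) = 0 at x ∈ {0, 3, 4}; ∂C/∂y = -36(y - 2)(y - 1)(y + 1) = 0 at y ∈ {-1, 1, 2}.
The Hessian is diagonal: diag(C_xx, C_yy). Second derivatives: C_xx(0)=288, C_xx(3)=-72, C_xx(4)=96; C_yy(-1)=-216, C_yy(1)=72, C_yy(2)=-108.
Local minima occur where both diagonal entries positive: (0, 1), (4, 1). Count: 2.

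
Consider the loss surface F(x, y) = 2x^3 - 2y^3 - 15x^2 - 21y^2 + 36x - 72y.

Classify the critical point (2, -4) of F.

saddle point

The mixed partial ∂²F/∂x∂y is 0, so the Hessian at any point is diag(F_xx, F_yy) = diag(6(2x - 5), -6(2y + 7)).
At (2, -4): H = diag(-6, 6).
The eigenvalues have opposite signs, so H is indefinite: a saddle point.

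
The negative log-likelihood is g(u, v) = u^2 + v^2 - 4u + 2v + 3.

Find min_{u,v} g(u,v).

g(u,v) separates as P(u) + Q(v) + 3, so its minimum is min P + min Q + 3.
P'(u) = 2u - 4 vanishes at u ∈ {2}; Q'(v) = 2v + 2 vanishes at v ∈ {-1}.
Local minima of P (where P''>0): P(2)=-4. Local minima of Q: Q(-1)=-1.
So the global minimum of g is P(2) + Q(-1) + 3 = -4 − 1 + 3 = -2, attained at (2, -1).

-2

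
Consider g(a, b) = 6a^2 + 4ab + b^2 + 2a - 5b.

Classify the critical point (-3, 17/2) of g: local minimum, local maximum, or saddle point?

The Hessian of g is constant: H = [[12, 4], [4, 2]].
det(H) = 12·2 − 4² = 8.
det(H) > 0 and tr(H) = 14 > 0, so H is positive definite and the point is a local minimum.

local minimum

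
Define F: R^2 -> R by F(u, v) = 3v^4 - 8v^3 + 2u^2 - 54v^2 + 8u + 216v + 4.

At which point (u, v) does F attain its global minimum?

(-2, -3)

F(u,v) separates as P(u) + Q(v) + 4, so its minimum is min P + min Q + 4.
P'(u) = 4u + 8 vanishes at u ∈ {-2}; Q'(v) = 12(v - 3)(v - 2)(v + 3) vanishes at v ∈ {-3, 2, 3}.
Local minima of P (where P''>0): P(-2)=-8. Local minima of Q: Q(-3)=-675, Q(3)=189.
So the global minimum of F is P(-2) + Q(-3) + 4 = -8 − 675 + 4 = -679, attained at (-2, -3).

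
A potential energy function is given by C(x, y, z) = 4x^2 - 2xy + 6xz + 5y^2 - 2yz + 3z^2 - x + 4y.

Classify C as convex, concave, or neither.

C is quadratic, so its Hessian is the constant matrix H = [[8, -2, 6], [-2, 10, -2], [6, -2, 6]].
Leading principal minors: 8, 76, 112.
All positive ⇒ H ≻ 0 ⇒ convex.

convex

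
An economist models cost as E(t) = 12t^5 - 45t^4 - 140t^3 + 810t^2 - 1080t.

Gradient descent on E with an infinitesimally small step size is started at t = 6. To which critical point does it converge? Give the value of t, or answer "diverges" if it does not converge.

E'(t) = 60(t - 3)(t - 2)(t - 1)(t + 3), so E'(6) = 32400.
Gradient descent moves in the -E' direction, i.e. t is decreasing.
The nearest critical point in that direction is t = 3, where E'' = 720 > 0 (a local minimum). The iterate converges there.

3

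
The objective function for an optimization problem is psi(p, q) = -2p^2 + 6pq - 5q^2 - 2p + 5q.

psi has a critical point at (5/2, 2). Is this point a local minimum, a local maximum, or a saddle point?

The Hessian of psi is constant: H = [[-4, 6], [6, -10]].
det(H) = (-4)·(-10) − 6² = 4.
det(H) > 0 and tr(H) = -14 < 0, so H is negative definite and the point is a local maximum.

local maximum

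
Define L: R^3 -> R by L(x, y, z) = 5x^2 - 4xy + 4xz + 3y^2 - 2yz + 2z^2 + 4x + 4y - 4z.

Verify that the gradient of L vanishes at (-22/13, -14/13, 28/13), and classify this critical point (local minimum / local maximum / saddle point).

∇L = (10x - 4y + 4z + 4, -4x + 6y - 2z + 4, 4x - 2y + 4z - 4); substituting (-22/13, -14/13, 28/13) gives ∇L = (0, 0, 0), so (-22/13, -14/13, 28/13) is indeed a critical point.
The Hessian is constant: H = [[10, -4, 4], [-4, 6, -2], [4, -2, 4]].
Leading principal minors: Δ₁ = 10, Δ₂ = 44, Δ₃ = 104.
All leading minors are positive, so H is positive definite: a local minimum.

local minimum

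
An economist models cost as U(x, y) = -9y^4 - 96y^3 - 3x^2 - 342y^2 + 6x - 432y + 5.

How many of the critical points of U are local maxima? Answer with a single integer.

U separates as a function of x plus a function of y, so ∇U=0 decouples.
∂U/∂x = -6(x - 1) = 0 at x ∈ {1}; ∂U/∂y = -36(y + 1)(y + 3)(y + 4) = 0 at y ∈ {-4, -3, -1}.
The Hessian is diagonal: diag(U_xx, U_yy). Second derivatives: U_xx(1)=-6; U_yy(-4)=-108, U_yy(-3)=72, U_yy(-1)=-216.
Local maxima occur where both diagonal entries negative: (1, -4), (1, -1). Count: 2.

2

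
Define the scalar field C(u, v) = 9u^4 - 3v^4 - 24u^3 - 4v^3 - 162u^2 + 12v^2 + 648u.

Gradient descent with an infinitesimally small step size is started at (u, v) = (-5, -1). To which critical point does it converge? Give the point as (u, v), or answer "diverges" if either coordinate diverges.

C is separable, so gradient descent decouples: u follows -∂C/∂u, v follows -∂C/∂v.
∂C/∂u = 36(u - 3)(u - 2)(u + 3); at u=-5 this is -4032, so u increases.
∂C/∂v = -12v(v - 1)(v + 2); at v=-1 this is -24, so v increases.
u converges to its nearest critical value -3 (a local min of the u-part); v converges to 0. The iterate converges to (-3, 0).

(-3, 0)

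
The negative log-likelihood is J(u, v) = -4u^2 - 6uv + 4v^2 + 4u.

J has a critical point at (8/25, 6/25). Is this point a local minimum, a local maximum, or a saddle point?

saddle point

The Hessian of J is constant: H = [[-8, -6], [-6, 8]].
det(H) = (-8)·8 − (-6)² = -100.
Since det(H) < 0, H is indefinite and the critical point is a saddle point.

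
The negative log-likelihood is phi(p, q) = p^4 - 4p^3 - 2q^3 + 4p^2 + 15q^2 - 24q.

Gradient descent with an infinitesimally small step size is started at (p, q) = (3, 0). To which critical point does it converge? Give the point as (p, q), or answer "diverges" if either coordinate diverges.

(2, 1)

phi is separable, so gradient descent decouples: p follows -∂phi/∂p, q follows -∂phi/∂q.
∂phi/∂p = 4p(p - 2)(p - 1); at p=3 this is 24, so p decreases.
∂phi/∂q = -6(q - 4)(q - 1); at q=0 this is -24, so q increases.
p converges to its nearest critical value 2 (a local min of the p-part); q converges to 1. The iterate converges to (2, 1).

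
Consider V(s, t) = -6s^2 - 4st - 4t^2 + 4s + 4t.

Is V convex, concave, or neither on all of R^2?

V is quadratic, so its Hessian is the constant matrix H = [[-12, -4], [-4, -8]].
det(H) = 80, tr(H) = -20.
det(H) > 0 and tr(H) < 0, so H is negative definite everywhere: concave.

concave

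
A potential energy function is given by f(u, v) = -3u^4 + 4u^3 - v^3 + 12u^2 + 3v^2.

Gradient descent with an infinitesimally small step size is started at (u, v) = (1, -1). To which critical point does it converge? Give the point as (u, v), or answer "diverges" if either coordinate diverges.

f is separable, so gradient descent decouples: u follows -∂f/∂u, v follows -∂f/∂v.
∂f/∂u = -12u(u - 2)(u + 1); at u=1 this is 24, so u decreases.
∂f/∂v = -3v(v - 2); at v=-1 this is -9, so v increases.
u converges to its nearest critical value 0 (a local min of the u-part); v converges to 0. The iterate converges to (0, 0).

(0, 0)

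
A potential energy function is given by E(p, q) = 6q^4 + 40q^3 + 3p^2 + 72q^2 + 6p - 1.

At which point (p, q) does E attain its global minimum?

E(p,q) separates as A(p) + B(q) − 1, so its minimum is min A + min B − 1.
A'(p) = 6p + 6 vanishes at p ∈ {-1}; B'(q) = 24q(q + 2)(q + 3) vanishes at q ∈ {-3, -2, 0}.
Local minima of A (where A''>0): A(-1)=-3. Local minima of B: B(-3)=54, B(0)=0.
So the global minimum of E is A(-1) + B(0) − 1 = -3 + 0 − 1 = -4, attained at (-1, 0).

(-1, 0)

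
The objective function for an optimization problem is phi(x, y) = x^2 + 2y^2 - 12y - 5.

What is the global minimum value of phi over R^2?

-23

phi(x,y) separates as P(x) + Q(y) − 5, so its minimum is min P + min Q − 5.
P'(x) = 2x vanishes at x ∈ {0}; Q'(y) = 4y - 12 vanishes at y ∈ {3}.
Local minima of P (where P''>0): P(0)=0. Local minima of Q: Q(3)=-18.
So the global minimum of phi is P(0) + Q(3) − 5 = 0 − 18 − 5 = -23, attained at (0, 3).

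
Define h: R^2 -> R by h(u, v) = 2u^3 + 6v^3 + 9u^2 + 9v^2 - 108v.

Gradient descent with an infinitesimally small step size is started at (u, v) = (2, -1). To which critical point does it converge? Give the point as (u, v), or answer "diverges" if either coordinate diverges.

h is separable, so gradient descent decouples: u follows -∂h/∂u, v follows -∂h/∂v.
∂h/∂u = 6u(u + 3); at u=2 this is 60, so u decreases.
∂h/∂v = 18(v - 2)(v + 3); at v=-1 this is -108, so v increases.
u converges to its nearest critical value 0 (a local min of the u-part); v converges to 2. The iterate converges to (0, 2).

(0, 2)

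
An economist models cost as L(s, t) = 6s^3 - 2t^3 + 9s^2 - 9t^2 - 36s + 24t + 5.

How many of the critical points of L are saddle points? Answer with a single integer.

2

L separates as a function of s plus a function of t, so ∇L=0 decouples.
∂L/∂s = 18(s - 1)(s + 2) = 0 at s ∈ {-2, 1}; ∂L/∂t = -6(t - 1)(t + 4) = 0 at t ∈ {-4, 1}.
The Hessian is diagonal: diag(L_ss, L_tt). Second derivatives: L_ss(-2)=-54, L_ss(1)=54; L_tt(-4)=30, L_tt(1)=-30.
Saddle points occur where the two diagonal entries have opposite signs: (-2, -4), (1, 1). Count: 2.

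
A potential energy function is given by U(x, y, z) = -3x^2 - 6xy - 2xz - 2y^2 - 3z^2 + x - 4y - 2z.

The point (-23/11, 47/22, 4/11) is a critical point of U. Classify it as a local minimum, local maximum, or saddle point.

The Hessian is constant: H = [[-6, -6, -2], [-6, -4, 0], [-2, 0, -6]].
Leading principal minors: Δ₁ = -6, Δ₂ = -12, Δ₃ = 88.
The minors fit neither the all-positive nor the alternating-sign pattern, so H is indefinite: a saddle point.

saddle point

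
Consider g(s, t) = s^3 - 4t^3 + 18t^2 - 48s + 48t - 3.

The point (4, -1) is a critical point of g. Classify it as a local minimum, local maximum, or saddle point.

local minimum

The mixed partial ∂²g/∂s∂t is 0, so the Hessian at any point is diag(g_ss, g_tt) = diag(6s, 12(-2t + 3)).
At (4, -1): H = diag(24, 60).
Both eigenvalues are positive, so H is positive definite: a local minimum.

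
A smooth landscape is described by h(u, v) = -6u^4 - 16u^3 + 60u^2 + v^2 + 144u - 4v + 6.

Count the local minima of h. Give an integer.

1

h separates as a function of u plus a function of v, so ∇h=0 decouples.
∂h/∂u = -24(u - 2)(u + 1)(u + 3) = 0 at u ∈ {-3, -1, 2}; ∂h/∂v = 2(v - 2) = 0 at v ∈ {2}.
The Hessian is diagonal: diag(h_uu, h_vv). Second derivatives: h_uu(-3)=-240, h_uu(-1)=144, h_uu(2)=-360; h_vv(2)=2.
Local minima occur where both diagonal entries positive: (-1, 2). Count: 1.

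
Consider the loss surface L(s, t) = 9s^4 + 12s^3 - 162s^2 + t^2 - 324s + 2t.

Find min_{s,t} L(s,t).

-1378

L(s,t) separates as P(s) + Q(t), so its minimum is min P + min Q.
P'(s) = 36(s - 3)(s + 1)(s + 3) vanishes at s ∈ {-3, -1, 3}; Q'(t) = 2(t + 1) vanishes at t ∈ {-1}.
Local minima of P (where P''>0): P(-3)=-81, P(3)=-1377. Local minima of Q: Q(-1)=-1.
So the global minimum of L is P(3) + Q(-1) = -1377 − 1 = -1378, attained at (3, -1).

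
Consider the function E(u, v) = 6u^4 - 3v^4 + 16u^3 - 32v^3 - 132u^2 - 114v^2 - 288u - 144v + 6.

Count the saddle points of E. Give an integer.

5

E separates as a function of u plus a function of v, so ∇E=0 decouples.
∂E/∂u = 24(u - 3)(u + 1)(u + 4) = 0 at u ∈ {-4, -1, 3}; ∂E/∂v = -12(v + 1)(v + 3)(v + 4) = 0 at v ∈ {-4, -3, -1}.
The Hessian is diagonal: diag(E_uu, E_vv). Second derivatives: E_uu(-4)=504, E_uu(-1)=-288, E_uu(3)=672; E_vv(-4)=-36, E_vv(-3)=24, E_vv(-1)=-72.
Saddle points occur where the two diagonal entries have opposite signs: (-4, -4), (-4, -1), (-1, -3), (3, -4), (3, -1). Count: 5.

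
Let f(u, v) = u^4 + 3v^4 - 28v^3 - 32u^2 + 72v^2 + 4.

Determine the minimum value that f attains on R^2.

-252

f(u,v) separates as P(u) + Q(v) + 4, so its minimum is min P + min Q + 4.
P'(u) = 4u(u - 4)(u + 4) vanishes at u ∈ {-4, 0, 4}; Q'(v) = 12v(v - 4)(v - 3) vanishes at v ∈ {0, 3, 4}.
Local minima of P (where P''>0): P(-4)=-256, P(4)=-256. Local minima of Q: Q(0)=0, Q(4)=128.
So the global minimum of f is P(-4) + Q(0) + 4 = -256 + 0 + 4 = -252, attained at (-4, 0).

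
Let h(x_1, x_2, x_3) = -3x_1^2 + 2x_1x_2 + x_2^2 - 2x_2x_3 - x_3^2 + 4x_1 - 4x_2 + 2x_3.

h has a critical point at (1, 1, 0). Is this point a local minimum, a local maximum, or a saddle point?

The Hessian is constant: H = [[-6, 2, 0], [2, 2, -2], [0, -2, -2]].
Leading principal minors: Δ₁ = -6, Δ₂ = -16, Δ₃ = 56.
The minors fit neither the all-positive nor the alternating-sign pattern, so H is indefinite: a saddle point.

saddle point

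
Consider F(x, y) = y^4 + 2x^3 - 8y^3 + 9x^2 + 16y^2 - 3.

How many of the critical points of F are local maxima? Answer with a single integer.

1

F separates as a function of x plus a function of y, so ∇F=0 decouples.
∂F/∂x = 6x(x + 3) = 0 at x ∈ {-3, 0}; ∂F/∂y = 4y(y - 4)(y - 2) = 0 at y ∈ {0, 2, 4}.
The Hessian is diagonal: diag(F_xx, F_yy). Second derivatives: F_xx(-3)=-18, F_xx(0)=18; F_yy(0)=32, F_yy(2)=-16, F_yy(4)=32.
Local maxima occur where both diagonal entries negative: (-3, 2). Count: 1.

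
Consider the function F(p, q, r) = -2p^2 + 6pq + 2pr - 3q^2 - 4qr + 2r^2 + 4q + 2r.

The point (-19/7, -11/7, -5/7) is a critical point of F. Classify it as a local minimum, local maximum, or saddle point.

saddle point

The Hessian is constant: H = [[-4, 6, 2], [6, -6, -4], [2, -4, 4]].
Leading principal minors: Δ₁ = -4, Δ₂ = -12, Δ₃ = -56.
The minors fit neither the all-positive nor the alternating-sign pattern, so H is indefinite: a saddle point.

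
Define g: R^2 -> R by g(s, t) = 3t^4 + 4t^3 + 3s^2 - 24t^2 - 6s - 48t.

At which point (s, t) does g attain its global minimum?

g(s,t) separates as P(s) + Q(t), so its minimum is min P + min Q.
P'(s) = 6s - 6 vanishes at s ∈ {1}; Q'(t) = 12(t - 2)(t + 1)(t + 2) vanishes at t ∈ {-2, -1, 2}.
Local minima of P (where P''>0): P(1)=-3. Local minima of Q: Q(-2)=16, Q(2)=-112.
So the global minimum of g is P(1) + Q(2) = -3 − 112 = -115, attained at (1, 2).

(1, 2)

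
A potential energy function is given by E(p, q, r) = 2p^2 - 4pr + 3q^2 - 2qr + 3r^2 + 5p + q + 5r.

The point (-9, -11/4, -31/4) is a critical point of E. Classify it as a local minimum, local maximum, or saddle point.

The Hessian is constant: H = [[4, 0, -4], [0, 6, -2], [-4, -2, 6]].
Leading principal minors: Δ₁ = 4, Δ₂ = 24, Δ₃ = 32.
All leading minors are positive, so H is positive definite: a local minimum.

local minimum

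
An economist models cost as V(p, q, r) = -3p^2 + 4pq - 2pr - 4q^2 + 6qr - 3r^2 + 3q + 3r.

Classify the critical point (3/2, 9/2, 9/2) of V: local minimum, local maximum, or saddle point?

The Hessian is constant: H = [[-6, 4, -2], [4, -8, 6], [-2, 6, -6]].
Leading principal minors: Δ₁ = -6, Δ₂ = 32, Δ₃ = -40.
The minors alternate sign starting negative (−, +, −), so H is negative definite: a local maximum.

local maximum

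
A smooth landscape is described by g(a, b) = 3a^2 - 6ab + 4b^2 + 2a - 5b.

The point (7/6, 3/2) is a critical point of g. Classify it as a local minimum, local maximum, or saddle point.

The Hessian of g is constant: H = [[6, -6], [-6, 8]].
det(H) = 6·8 − (-6)² = 12.
det(H) > 0 and tr(H) = 14 > 0, so H is positive definite and the point is a local minimum.

local minimum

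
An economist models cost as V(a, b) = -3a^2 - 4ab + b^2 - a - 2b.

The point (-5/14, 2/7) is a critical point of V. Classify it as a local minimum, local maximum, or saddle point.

The Hessian of V is constant: H = [[-6, -4], [-4, 2]].
det(H) = (-6)·2 − (-4)² = -28.
Since det(H) < 0, H is indefinite and the critical point is a saddle point.

saddle point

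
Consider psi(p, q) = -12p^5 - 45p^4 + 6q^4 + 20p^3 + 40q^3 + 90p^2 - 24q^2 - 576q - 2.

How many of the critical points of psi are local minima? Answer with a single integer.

psi separates as a function of p plus a function of q, so ∇psi=0 decouples.
∂psi/∂p = -60p(p - 1)(p + 1)(p + 3) = 0 at p ∈ {-3, -1, 0, 1}; ∂psi/∂q = 24(q - 2)(q + 3)(q + 4) = 0 at q ∈ {-4, -3, 2}.
The Hessian is diagonal: diag(psi_pp, psi_qq). Second derivatives: psi_pp(-3)=1440, psi_pp(-1)=-240, psi_pp(0)=180, psi_pp(1)=-480; psi_qq(-4)=144, psi_qq(-3)=-120, psi_qq(2)=720.
Local minima occur where both diagonal entries positive: (-3, -4), (-3, 2), (0, -4), (0, 2). Count: 4.

4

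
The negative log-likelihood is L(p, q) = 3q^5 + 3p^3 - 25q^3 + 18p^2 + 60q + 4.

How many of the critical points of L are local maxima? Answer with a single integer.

2

L separates as a function of p plus a function of q, so ∇L=0 decouples.
∂L/∂p = 9p(p + 4) = 0 at p ∈ {-4, 0}; ∂L/∂q = 15(q - 2)(q - 1)(q + 1)(q + 2) = 0 at q ∈ {-2, -1, 1, 2}.
The Hessian is diagonal: diag(L_pp, L_qq). Second derivatives: L_pp(-4)=-36, L_pp(0)=36; L_qq(-2)=-180, L_qq(-1)=90, L_qq(1)=-90, L_qq(2)=180.
Local maxima occur where both diagonal entries negative: (-4, -2), (-4, 1). Count: 2.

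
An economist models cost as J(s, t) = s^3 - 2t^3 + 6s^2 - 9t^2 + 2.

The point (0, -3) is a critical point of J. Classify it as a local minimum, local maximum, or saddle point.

The mixed partial ∂²J/∂s∂t is 0, so the Hessian at any point is diag(J_ss, J_tt) = diag(6(s + 2), -6(2t + 3)).
At (0, -3): H = diag(12, 18).
Both eigenvalues are positive, so H is positive definite: a local minimum.

local minimum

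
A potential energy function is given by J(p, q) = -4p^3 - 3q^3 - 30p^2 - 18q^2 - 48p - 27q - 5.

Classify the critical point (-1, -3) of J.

The mixed partial ∂²J/∂p∂q is 0, so the Hessian at any point is diag(J_pp, J_qq) = diag(-12(2p + 5), -18(q + 2)).
At (-1, -3): H = diag(-36, 18).
The eigenvalues have opposite signs, so H is indefinite: a saddle point.

saddle point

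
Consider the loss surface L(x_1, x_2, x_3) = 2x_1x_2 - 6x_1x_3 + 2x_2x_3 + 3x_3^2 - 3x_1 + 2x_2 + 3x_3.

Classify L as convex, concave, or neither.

L is quadratic, so its Hessian is the constant matrix H = [[0, 2, -6], [2, 0, 2], [-6, 2, 6]].
Leading principal minors: 0, -4, -72.
Neither pattern holds ⇒ H is indefinite ⇒ neither convex nor concave.

neither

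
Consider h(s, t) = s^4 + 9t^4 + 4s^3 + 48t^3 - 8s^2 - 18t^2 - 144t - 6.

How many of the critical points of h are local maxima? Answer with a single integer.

1

h separates as a function of s plus a function of t, so ∇h=0 decouples.
∂h/∂s = 4s(s - 1)(s + 4) = 0 at s ∈ {-4, 0, 1}; ∂h/∂t = 36(t - 1)(t + 1)(t + 4) = 0 at t ∈ {-4, -1, 1}.
The Hessian is diagonal: diag(h_ss, h_tt). Second derivatives: h_ss(-4)=80, h_ss(0)=-16, h_ss(1)=20; h_tt(-4)=540, h_tt(-1)=-216, h_tt(1)=360.
Local maxima occur where both diagonal entries negative: (0, -1). Count: 1.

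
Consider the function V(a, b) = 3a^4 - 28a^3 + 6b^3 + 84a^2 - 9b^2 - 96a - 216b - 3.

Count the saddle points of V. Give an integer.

3

V separates as a function of a plus a function of b, so ∇V=0 decouples.
∂V/∂a = 12(a - 4)(a - 2)(a - 1) = 0 at a ∈ {1, 2, 4}; ∂V/∂b = 18(b - 4)(b + 3) = 0 at b ∈ {-3, 4}.
The Hessian is diagonal: diag(V_aa, V_bb). Second derivatives: V_aa(1)=36, V_aa(2)=-24, V_aa(4)=72; V_bb(-3)=-126, V_bb(4)=126.
Saddle points occur where the two diagonal entries have opposite signs: (1, -3), (2, 4), (4, -3). Count: 3.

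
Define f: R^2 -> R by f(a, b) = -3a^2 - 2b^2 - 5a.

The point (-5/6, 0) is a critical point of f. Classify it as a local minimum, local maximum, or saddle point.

The Hessian of f is constant: H = [[-6, 0], [0, -4]].
det(H) = (-6)·(-4) − 0² = 24.
det(H) > 0 and tr(H) = -10 < 0, so H is negative definite and the point is a local maximum.

local maximum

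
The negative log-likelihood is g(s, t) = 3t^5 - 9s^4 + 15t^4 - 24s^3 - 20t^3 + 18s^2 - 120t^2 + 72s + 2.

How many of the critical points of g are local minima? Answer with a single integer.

g separates as a function of s plus a function of t, so ∇g=0 decouples.
∂g/∂s = -36(s - 1)(s + 1)(s + 2) = 0 at s ∈ {-2, -1, 1}; ∂g/∂t = 15t(t - 2)(t + 2)(t + 4) = 0 at t ∈ {-4, -2, 0, 2}.
The Hessian is diagonal: diag(g_ss, g_tt). Second derivatives: g_ss(-2)=-108, g_ss(-1)=72, g_ss(1)=-216; g_tt(-4)=-720, g_tt(-2)=240, g_tt(0)=-240, g_tt(2)=720.
Local minima occur where both diagonal entries positive: (-1, -2), (-1, 2). Count: 2.

2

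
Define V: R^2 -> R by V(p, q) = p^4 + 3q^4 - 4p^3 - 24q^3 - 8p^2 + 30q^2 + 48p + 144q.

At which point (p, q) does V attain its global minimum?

V(p,q) separates as A(p) + B(q), so its minimum is min A + min B.
A'(p) = 4(p - 3)(p - 2)(p + 2) vanishes at p ∈ {-2, 2, 3}; B'(q) = 12(q - 4)(q - 3)(q + 1) vanishes at q ∈ {-1, 3, 4}.
Local minima of A (where A''>0): A(-2)=-80, A(3)=45. Local minima of B: B(-1)=-87, B(4)=288.
So the global minimum of V is A(-2) + B(-1) = -80 − 87 = -167, attained at (-2, -1).

(-2, -1)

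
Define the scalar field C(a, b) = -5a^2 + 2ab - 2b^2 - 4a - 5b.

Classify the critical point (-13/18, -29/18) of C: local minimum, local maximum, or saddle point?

The Hessian of C is constant: H = [[-10, 2], [2, -4]].
det(H) = (-10)·(-4) − 2² = 36.
det(H) > 0 and tr(H) = -14 < 0, so H is negative definite and the point is a local maximum.

local maximum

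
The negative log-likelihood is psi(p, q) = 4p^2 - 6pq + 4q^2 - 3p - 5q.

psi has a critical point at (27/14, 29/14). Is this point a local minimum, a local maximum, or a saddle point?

local minimum

The Hessian of psi is constant: H = [[8, -6], [-6, 8]].
det(H) = 8·8 − (-6)² = 28.
det(H) > 0 and tr(H) = 16 > 0, so H is positive definite and the point is a local minimum.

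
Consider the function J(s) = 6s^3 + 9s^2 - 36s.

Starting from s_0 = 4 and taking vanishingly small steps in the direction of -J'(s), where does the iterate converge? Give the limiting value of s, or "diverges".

J'(s) = 18(s - 1)(s + 2), so J'(4) = 324.
Gradient descent moves in the -J' direction, i.e. s is decreasing.
The nearest critical point in that direction is s = 1, where J'' = 54 > 0 (a local minimum). The iterate converges there.

1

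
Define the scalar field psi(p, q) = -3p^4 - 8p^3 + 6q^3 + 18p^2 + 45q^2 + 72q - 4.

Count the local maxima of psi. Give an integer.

2

psi separates as a function of p plus a function of q, so ∇psi=0 decouples.
∂psi/∂p = -12p(p - 1)(p + 3) = 0 at p ∈ {-3, 0, 1}; ∂psi/∂q = 18(q + 1)(q + 4) = 0 at q ∈ {-4, -1}.
The Hessian is diagonal: diag(psi_pp, psi_qq). Second derivatives: psi_pp(-3)=-144, psi_pp(0)=36, psi_pp(1)=-48; psi_qq(-4)=-54, psi_qq(-1)=54.
Local maxima occur where both diagonal entries negative: (-3, -4), (1, -4). Count: 2.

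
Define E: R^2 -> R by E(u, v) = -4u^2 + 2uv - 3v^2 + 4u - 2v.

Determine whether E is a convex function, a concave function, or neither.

concave

E is quadratic, so its Hessian is the constant matrix H = [[-8, 2], [2, -6]].
det(H) = 44, tr(H) = -14.
det(H) > 0 and tr(H) < 0, so H is negative definite everywhere: concave.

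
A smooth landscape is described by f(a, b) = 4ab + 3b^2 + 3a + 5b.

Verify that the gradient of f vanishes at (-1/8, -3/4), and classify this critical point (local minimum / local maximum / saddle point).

∇f = (4b + 3, 4a + 6b + 5); substituting (-1/8, -3/4) gives ∇f = (0, 0), so (-1/8, -3/4) is indeed a critical point.
The Hessian of f is constant: H = [[0, 4], [4, 6]].
det(H) = 0·6 − 4² = -16.
Since det(H) < 0, H is indefinite and the critical point is a saddle point.

saddle point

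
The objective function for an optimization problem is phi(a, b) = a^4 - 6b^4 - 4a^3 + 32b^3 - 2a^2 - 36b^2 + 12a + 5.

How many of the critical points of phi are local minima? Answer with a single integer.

phi separates as a function of a plus a function of b, so ∇phi=0 decouples.
∂phi/∂a = 4(a - 3)(a - 1)(a + 1) = 0 at a ∈ {-1, 1, 3}; ∂phi/∂b = -24b(b - 3)(b - 1) = 0 at b ∈ {0, 1, 3}.
The Hessian is diagonal: diag(phi_aa, phi_bb). Second derivatives: phi_aa(-1)=32, phi_aa(1)=-16, phi_aa(3)=32; phi_bb(0)=-72, phi_bb(1)=48, phi_bb(3)=-144.
Local minima occur where both diagonal entries positive: (-1, 1), (3, 1). Count: 2.

2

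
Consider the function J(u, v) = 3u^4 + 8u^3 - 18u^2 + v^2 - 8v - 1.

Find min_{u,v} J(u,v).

-152

J(u,v) separates as P(u) + Q(v) − 1, so its minimum is min P + min Q − 1.
P'(u) = 12u(u - 1)(u + 3) vanishes at u ∈ {-3, 0, 1}; Q'(v) = 2v - 8 vanishes at v ∈ {4}.
Local minima of P (where P''>0): P(-3)=-135, P(1)=-7. Local minima of Q: Q(4)=-16.
So the global minimum of J is P(-3) + Q(4) − 1 = -135 − 16 − 1 = -152, attained at (-3, 4).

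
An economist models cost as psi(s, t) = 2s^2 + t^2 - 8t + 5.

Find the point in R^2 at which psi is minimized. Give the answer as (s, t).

(0, 4)

psi(s,t) separates as P(s) + Q(t) + 5, so its minimum is min P + min Q + 5.
P'(s) = 4s vanishes at s ∈ {0}; Q'(t) = 2(t - 4) vanishes at t ∈ {4}.
Local minima of P (where P''>0): P(0)=0. Local minima of Q: Q(4)=-16.
So the global minimum of psi is P(0) + Q(4) + 5 = 0 − 16 + 5 = -11, attained at (0, 4).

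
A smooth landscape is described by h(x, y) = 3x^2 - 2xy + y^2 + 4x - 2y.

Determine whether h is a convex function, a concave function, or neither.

convex

h is quadratic, so its Hessian is the constant matrix H = [[6, -2], [-2, 2]].
det(H) = 8, tr(H) = 8.
det(H) > 0 and tr(H) > 0, so H is positive definite everywhere: convex.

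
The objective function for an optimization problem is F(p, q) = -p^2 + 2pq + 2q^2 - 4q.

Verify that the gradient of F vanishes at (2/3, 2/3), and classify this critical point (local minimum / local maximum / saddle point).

∇F = (-2p + 2q, 2p + 4q - 4); substituting (2/3, 2/3) gives ∇F = (0, 0), so (2/3, 2/3) is indeed a critical point.
The Hessian of F is constant: H = [[-2, 2], [2, 4]].
det(H) = (-2)·4 − 2² = -12.
Since det(H) < 0, H is indefinite and the critical point is a saddle point.

saddle point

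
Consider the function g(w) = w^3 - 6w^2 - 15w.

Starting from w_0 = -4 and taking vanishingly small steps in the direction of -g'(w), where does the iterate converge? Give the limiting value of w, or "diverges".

diverges

g'(w) = 3(w - 5)(w + 1), so g'(-4) = 81.
Gradient descent moves in the -g' direction, i.e. w is decreasing.
There is no critical point below w=-4, and g' keeps the same sign, so the iterate runs off to −∞.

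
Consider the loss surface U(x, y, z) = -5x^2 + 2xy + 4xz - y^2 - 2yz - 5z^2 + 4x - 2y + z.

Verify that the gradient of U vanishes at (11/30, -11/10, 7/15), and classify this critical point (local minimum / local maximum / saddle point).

local maximum

∇U = (-10x + 2y + 4z + 4, 2x - 2y - 2z - 2, 4x - 2y - 10z + 1); substituting (11/30, -11/10, 7/15) gives ∇U = (0, 0, 0), so (11/30, -11/10, 7/15) is indeed a critical point.
The Hessian is constant: H = [[-10, 2, 4], [2, -2, -2], [4, -2, -10]].
Leading principal minors: Δ₁ = -10, Δ₂ = 16, Δ₃ = -120.
The minors alternate sign starting negative (−, +, −), so H is negative definite: a local maximum.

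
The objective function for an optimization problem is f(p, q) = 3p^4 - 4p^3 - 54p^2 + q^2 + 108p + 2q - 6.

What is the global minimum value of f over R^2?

f(p,q) separates as A(p) + B(q) − 6, so its minimum is min A + min B − 6.
A'(p) = 12(p - 3)(p - 1)(p + 3) vanishes at p ∈ {-3, 1, 3}; B'(q) = 2q + 2 vanishes at q ∈ {-1}.
Local minima of A (where A''>0): A(-3)=-459, A(3)=-27. Local minima of B: B(-1)=-1.
So the global minimum of f is A(-3) + B(-1) − 6 = -459 − 1 − 6 = -466, attained at (-3, -1).

-466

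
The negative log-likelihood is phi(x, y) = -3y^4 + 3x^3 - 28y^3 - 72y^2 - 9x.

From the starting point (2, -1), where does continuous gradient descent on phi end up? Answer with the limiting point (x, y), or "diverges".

phi is separable, so gradient descent decouples: x follows -∂phi/∂x, y follows -∂phi/∂y.
∂phi/∂x = 9(x - 1)(x + 1); at x=2 this is 27, so x decreases.
∂phi/∂y = -12y(y + 3)(y + 4); at y=-1 this is 72, so y decreases.
x converges to its nearest critical value 1 (a local min of the x-part); y converges to -3. The iterate converges to (1, -3).

(1, -3)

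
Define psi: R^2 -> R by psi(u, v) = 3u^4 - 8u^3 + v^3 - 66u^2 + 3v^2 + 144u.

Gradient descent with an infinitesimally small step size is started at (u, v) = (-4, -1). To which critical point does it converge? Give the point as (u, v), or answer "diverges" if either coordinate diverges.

psi is separable, so gradient descent decouples: u follows -∂psi/∂u, v follows -∂psi/∂v.
∂psi/∂u = 12(u - 4)(u - 1)(u + 3); at u=-4 this is -480, so u increases.
∂psi/∂v = 3v(v + 2); at v=-1 this is -3, so v increases.
u converges to its nearest critical value -3 (a local min of the u-part); v converges to 0. The iterate converges to (-3, 0).

(-3, 0)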